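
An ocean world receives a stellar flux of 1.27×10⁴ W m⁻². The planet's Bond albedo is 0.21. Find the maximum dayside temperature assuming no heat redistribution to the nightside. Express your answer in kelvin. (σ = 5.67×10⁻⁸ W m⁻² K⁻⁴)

With no redistribution each surface element balances locally: S(1−A) = σT⁴.
T = [1.27×10⁴ × 0.79 / 5.67×10⁻⁸]^(1/4) = (1.77×10¹¹)^(1/4) = 649 K.

T_ss ≈ 649 K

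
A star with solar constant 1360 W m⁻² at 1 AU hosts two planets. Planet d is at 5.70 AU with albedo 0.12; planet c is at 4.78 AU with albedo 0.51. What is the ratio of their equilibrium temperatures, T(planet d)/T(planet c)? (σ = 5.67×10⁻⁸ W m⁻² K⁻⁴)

T_eq = [S₀(1−A)/(4σd²)]^(1/4), so T ∝ (1−A)^(1/4) / √d.
T₁ = [1360×0.88/(4×5.67×10⁻⁸×5.70²)]^(1/4) = 112.89 K.
T₂ = [1360×0.49/(4×5.67×10⁻⁸×4.78²)]^(1/4) = 106.49 K.

T₁/T₂ ≈ 1.060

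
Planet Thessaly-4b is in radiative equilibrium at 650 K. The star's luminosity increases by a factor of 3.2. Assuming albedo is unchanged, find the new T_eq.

T_eq ≈ 869 K

T_eq ∝ L^(1/4) · d^(−1/2).
T′ = 650 × 3.2^(1/4) = 869 K.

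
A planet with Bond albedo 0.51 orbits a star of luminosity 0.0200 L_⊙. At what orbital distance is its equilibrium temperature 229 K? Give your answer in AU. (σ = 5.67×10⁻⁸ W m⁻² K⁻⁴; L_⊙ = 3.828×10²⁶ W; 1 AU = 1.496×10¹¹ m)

d ≈ 0.146 AU

L = 0.0200 × 3.828×10²⁶ = 7.66×10²⁴ W.
From T_eq⁴ = L(1−A)/(16πσd²): d = √[L(1−A)/(16πσT_eq⁴)].
d = √[7.66×10²⁴ × 0.49 / (16π × 5.67×10⁻⁸ × (229)⁴)] = 2.19×10¹⁰ m = 0.146 AU.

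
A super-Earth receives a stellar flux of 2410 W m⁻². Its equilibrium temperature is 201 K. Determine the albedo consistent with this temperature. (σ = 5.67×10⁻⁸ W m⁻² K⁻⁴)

A ≈ 0.85

From T_eq⁴ = S(1−A)/(4σ): 1−A = 4σT_eq⁴/S.
1−A = 4 × 5.67×10⁻⁸ × (201)⁴ / 2410 = 0.154.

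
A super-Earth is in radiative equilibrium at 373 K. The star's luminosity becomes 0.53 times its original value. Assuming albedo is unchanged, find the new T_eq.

T_eq ≈ 318 K

T_eq ∝ L^(1/4) · d^(−1/2).
T′ = 373 × 0.53^(1/4) = 318 K.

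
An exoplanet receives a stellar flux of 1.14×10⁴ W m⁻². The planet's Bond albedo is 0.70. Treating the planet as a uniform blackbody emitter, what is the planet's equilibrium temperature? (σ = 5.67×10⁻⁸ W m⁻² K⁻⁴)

T_eq ≈ 350 K

Energy balance: absorbed = emitted ⇒ πR²·S(1−A) = 4πR²·σT_eq⁴, so T_eq⁴ = S(1−A)/(4σ).
T_eq = [1.14×10⁴ × 0.30 / (4 × 5.67×10⁻⁸)]^(1/4) = (1.51×10¹⁰)^(1/4) = 350 K.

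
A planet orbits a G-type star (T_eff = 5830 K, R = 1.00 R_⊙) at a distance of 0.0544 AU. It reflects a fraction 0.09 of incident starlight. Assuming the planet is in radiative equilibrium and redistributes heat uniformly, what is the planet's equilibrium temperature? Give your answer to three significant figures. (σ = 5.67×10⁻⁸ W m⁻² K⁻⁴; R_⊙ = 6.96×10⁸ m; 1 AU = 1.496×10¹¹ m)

R_⋆ = 1.00 × 6.96×10⁸ = 6.96×10⁸ m.
d = 0.0544 AU = 8.14×10⁹ m.
L = 4πR_⋆²σT_⋆⁴ = 4π(6.96×10⁸)² × 5.67×10⁻⁸ × (5830)⁴ = 3.99×10²⁶ W.
S = L/(4πd²) = 4.79×10⁵ W m⁻².
Energy balance: absorbed = emitted ⇒ πR²·S(1−A) = 4πR²·σT_eq⁴, so T_eq⁴ = S(1−A)/(4σ).
T_eq = [4.79×10⁵ × 0.91 / (4 × 5.67×10⁻⁸)]^(1/4) = (1.92×10¹²)^(1/4) = 1180 K.

T_eq ≈ 1180 K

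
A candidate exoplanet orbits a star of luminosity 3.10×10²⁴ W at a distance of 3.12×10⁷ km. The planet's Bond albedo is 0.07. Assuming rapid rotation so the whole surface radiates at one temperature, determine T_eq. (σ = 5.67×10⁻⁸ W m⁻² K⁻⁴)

d = 3.12×10⁷ km = 3.12×10¹⁰ m.
Flux: S = L/(4πd²) = 3.10×10²⁴/(4π×(3.12×10¹⁰)²) = 253 W m⁻².
Energy balance: absorbed = emitted ⇒ πR²·S(1−A) = 4πR²·σT_eq⁴, so T_eq⁴ = S(1−A)/(4σ).
T_eq = [253 × 0.93 / (4 × 5.67×10⁻⁸)]^(1/4) = (1.04×10⁹)^(1/4) = 180 K.

T_eq ≈ 180 K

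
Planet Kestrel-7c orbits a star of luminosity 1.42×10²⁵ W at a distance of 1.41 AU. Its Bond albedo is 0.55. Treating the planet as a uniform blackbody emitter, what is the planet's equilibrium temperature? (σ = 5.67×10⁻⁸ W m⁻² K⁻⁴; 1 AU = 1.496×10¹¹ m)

T_eq ≈ 84.3 K

d = 1.41 AU = 2.11×10¹¹ m.
Flux: S = L/(4πd²) = 1.42×10²⁵/(4π×(2.11×10¹¹)²) = 25.4 W m⁻².
Energy balance: absorbed = emitted ⇒ πR²·S(1−A) = 4πR²·σT_eq⁴, so T_eq⁴ = S(1−A)/(4σ).
T_eq = [25.4 × 0.45 / (4 × 5.67×10⁻⁸)]^(1/4) = (5.04×10⁷)^(1/4) = 84.3 K.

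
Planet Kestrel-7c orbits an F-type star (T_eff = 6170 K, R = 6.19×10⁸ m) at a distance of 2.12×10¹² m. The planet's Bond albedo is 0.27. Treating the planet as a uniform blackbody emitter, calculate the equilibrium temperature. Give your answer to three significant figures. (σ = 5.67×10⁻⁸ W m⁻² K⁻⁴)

L = 4πR_⋆²σT_⋆⁴ = 4π(6.19×10⁸)² × 5.67×10⁻⁸ × (6170)⁴ = 3.96×10²⁶ W.
S = L/(4πd²) = 7.01 W m⁻².
Energy balance: absorbed = emitted ⇒ πR²·S(1−A) = 4πR²·σT_eq⁴, so T_eq⁴ = S(1−A)/(4σ).
T_eq = [7.01 × 0.73 / (4 × 5.67×10⁻⁸)]^(1/4) = (2.25×10⁷)^(1/4) = 68.9 K.

T_eq ≈ 68.9 K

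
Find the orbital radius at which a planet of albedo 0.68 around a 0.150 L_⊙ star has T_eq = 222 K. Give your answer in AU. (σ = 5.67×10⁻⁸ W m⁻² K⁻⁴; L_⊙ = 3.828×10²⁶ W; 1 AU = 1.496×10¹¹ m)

d ≈ 0.344 AU

L = 0.150 × 3.828×10²⁶ = 5.74×10²⁵ W.
From T_eq⁴ = L(1−A)/(16πσd²): d = √[L(1−A)/(16πσT_eq⁴)].
d = √[5.74×10²⁵ × 0.32 / (16π × 5.67×10⁻⁸ × (222)⁴)] = 5.15×10¹⁰ m = 0.344 AU.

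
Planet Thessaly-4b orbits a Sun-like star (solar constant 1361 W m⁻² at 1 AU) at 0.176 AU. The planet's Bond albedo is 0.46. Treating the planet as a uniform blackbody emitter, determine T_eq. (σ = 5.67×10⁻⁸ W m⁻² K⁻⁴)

T_eq ≈ 569 K

Flux at 0.176 AU: S = 1361/0.176² = 4.39×10⁴ W m⁻².
Energy balance: absorbed = emitted ⇒ πR²·S(1−A) = 4πR²·σT_eq⁴, so T_eq⁴ = S(1−A)/(4σ).
T_eq = [4.39×10⁴ × 0.54 / (4 × 5.67×10⁻⁸)]^(1/4) = (1.05×10¹¹)^(1/4) = 569 K.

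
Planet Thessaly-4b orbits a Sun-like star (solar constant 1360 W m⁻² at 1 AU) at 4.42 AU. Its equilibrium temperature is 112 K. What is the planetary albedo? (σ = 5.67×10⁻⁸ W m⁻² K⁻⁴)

Flux at 4.42 AU: S = 1360/4.42² = 69.6 W m⁻².
From T_eq⁴ = S(1−A)/(4σ): 1−A = 4σT_eq⁴/S.
1−A = 4 × 5.67×10⁻⁸ × (112)⁴ / 69.6 = 0.513.

A ≈ 0.49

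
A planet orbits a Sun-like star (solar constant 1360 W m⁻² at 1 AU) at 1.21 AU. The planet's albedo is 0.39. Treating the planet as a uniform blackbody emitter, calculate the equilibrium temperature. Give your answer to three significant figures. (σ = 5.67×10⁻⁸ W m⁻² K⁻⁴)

T_eq ≈ 224 K

Flux at 1.21 AU: S = 1360/1.21² = 929 W m⁻².
Energy balance: absorbed = emitted ⇒ πR²·S(1−A) = 4πR²·σT_eq⁴, so T_eq⁴ = S(1−A)/(4σ).
T_eq = [929 × 0.61 / (4 × 5.67×10⁻⁸)]^(1/4) = (2.50×10⁹)^(1/4) = 224 K.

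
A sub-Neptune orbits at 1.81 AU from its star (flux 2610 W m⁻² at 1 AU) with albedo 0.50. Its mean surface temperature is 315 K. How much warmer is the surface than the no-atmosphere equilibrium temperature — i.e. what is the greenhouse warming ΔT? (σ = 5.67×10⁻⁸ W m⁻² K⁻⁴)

ΔT ≈ 110.3 K

S = 2610/1.81² = 796.7 W m⁻².
T_eq = [S(1−A)/(4σ)]^(1/4) = [796.7×0.50/(4×5.67×10⁻⁸)]^(1/4) = 204.7 K.
ΔT = T_surf − T_eq = 315 − 204.7.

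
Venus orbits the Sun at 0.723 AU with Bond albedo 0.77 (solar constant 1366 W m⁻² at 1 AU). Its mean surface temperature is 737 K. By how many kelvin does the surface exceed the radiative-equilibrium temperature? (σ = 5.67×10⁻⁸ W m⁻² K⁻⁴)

ΔT ≈ 510.1 K

S = 1366/0.723² = 2613 W m⁻².
T_eq = [S(1−A)/(4σ)]^(1/4) = [2613×0.23/(4×5.67×10⁻⁸)]^(1/4) = 226.9 K.
ΔT = T_surf − T_eq = 737 − 226.9.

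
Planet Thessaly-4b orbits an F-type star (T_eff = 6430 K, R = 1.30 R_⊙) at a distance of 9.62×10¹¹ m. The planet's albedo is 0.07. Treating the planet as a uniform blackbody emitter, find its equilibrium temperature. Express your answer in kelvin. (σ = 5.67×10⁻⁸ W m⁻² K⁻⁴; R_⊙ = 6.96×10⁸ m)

T_eq ≈ 137 K

R_⋆ = 1.30 × 6.96×10⁸ = 9.05×10⁸ m.
L = 4πR_⋆²σT_⋆⁴ = 4π(9.05×10⁸)² × 5.67×10⁻⁸ × (6430)⁴ = 9.97×10²⁶ W.
S = L/(4πd²) = 85.7 W m⁻².
Energy balance: absorbed = emitted ⇒ πR²·S(1−A) = 4πR²·σT_eq⁴, so T_eq⁴ = S(1−A)/(4σ).
T_eq = [85.7 × 0.93 / (4 × 5.67×10⁻⁸)]^(1/4) = (3.52×10⁸)^(1/4) = 137 K.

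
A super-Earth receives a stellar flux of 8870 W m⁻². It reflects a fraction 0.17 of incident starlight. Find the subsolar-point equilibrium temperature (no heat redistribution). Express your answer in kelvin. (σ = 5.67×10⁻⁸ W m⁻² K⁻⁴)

T_ss ≈ 600 K

At the subsolar point the surface absorbs S(1−A) and emits σT⁴ per unit area — no factor of 4, since only the local patch is in balance.
T = [8870 × 0.83 / 5.67×10⁻⁸]^(1/4) = (1.30×10¹¹)^(1/4) = 600 K.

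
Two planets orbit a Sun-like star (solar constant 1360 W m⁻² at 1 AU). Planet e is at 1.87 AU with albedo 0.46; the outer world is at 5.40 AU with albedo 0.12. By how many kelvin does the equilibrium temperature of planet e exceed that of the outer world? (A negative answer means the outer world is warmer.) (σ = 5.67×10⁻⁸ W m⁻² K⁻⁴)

T_eq = [S₀(1−A)/(4σd²)]^(1/4), so T ∝ (1−A)^(1/4) / √d.
T₁ = [1360×0.54/(4×5.67×10⁻⁸×1.87²)]^(1/4) = 174.44 K.
T₂ = [1360×0.88/(4×5.67×10⁻⁸×5.40²)]^(1/4) = 115.98 K.

ΔT ≈ 58.5 K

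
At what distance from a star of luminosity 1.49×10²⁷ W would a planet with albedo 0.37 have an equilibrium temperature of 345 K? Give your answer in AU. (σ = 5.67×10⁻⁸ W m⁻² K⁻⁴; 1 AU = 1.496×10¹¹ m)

d ≈ 1.02 AU

From T_eq⁴ = L(1−A)/(16πσd²): d = √[L(1−A)/(16πσT_eq⁴)].
d = √[1.49×10²⁷ × 0.63 / (16π × 5.67×10⁻⁸ × (345)⁴)] = 1.52×10¹¹ m = 1.02 AU.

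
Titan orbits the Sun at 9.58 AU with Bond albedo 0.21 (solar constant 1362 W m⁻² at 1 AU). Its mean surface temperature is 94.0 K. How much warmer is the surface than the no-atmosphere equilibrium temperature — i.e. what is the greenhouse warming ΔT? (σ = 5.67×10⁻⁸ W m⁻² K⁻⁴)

ΔT ≈ 9.2 K

S = 1362/9.58² = 14.84 W m⁻².
T_eq = [S(1−A)/(4σ)]^(1/4) = [14.84×0.79/(4×5.67×10⁻⁸)]^(1/4) = 84.8 K.
ΔT = T_surf − T_eq = 94 − 84.8.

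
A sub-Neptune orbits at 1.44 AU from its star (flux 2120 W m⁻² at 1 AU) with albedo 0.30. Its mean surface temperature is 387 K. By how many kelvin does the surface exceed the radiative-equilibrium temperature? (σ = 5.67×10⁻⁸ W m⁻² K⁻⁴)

ΔT ≈ 150.0 K

S = 2120/1.44² = 1022 W m⁻².
T_eq = [S(1−A)/(4σ)]^(1/4) = [1022×0.70/(4×5.67×10⁻⁸)]^(1/4) = 237.0 K.
ΔT = T_surf − T_eq = 387 − 237.0.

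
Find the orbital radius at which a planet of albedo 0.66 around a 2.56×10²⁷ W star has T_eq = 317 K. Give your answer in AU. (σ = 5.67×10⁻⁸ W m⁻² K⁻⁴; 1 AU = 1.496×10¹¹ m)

From T_eq⁴ = L(1−A)/(16πσd²): d = √[L(1−A)/(16πσT_eq⁴)].
d = √[2.56×10²⁷ × 0.34 / (16π × 5.67×10⁻⁸ × (317)⁴)] = 1.74×10¹¹ m = 1.16 AU.

d ≈ 1.16 AU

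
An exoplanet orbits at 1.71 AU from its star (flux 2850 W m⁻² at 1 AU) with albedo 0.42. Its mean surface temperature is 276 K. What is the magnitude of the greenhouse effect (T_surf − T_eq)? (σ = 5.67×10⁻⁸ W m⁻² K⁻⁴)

S = 2850/1.71² = 974.7 W m⁻².
T_eq = [S(1−A)/(4σ)]^(1/4) = [974.7×0.58/(4×5.67×10⁻⁸)]^(1/4) = 223.4 K.
ΔT = T_surf − T_eq = 276 − 223.4.

ΔT ≈ 52.6 K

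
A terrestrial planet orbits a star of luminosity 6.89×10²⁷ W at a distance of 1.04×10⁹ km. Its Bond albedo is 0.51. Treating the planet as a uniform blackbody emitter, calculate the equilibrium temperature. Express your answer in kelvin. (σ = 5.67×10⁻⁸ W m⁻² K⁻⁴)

d = 1.04×10⁹ km = 1.04×10¹² m.
Flux: S = L/(4πd²) = 6.89×10²⁷/(4π×(1.04×10¹²)²) = 507 W m⁻².
Energy balance: absorbed = emitted ⇒ πR²·S(1−A) = 4πR²·σT_eq⁴, so T_eq⁴ = S(1−A)/(4σ).
T_eq = [507 × 0.49 / (4 × 5.67×10⁻⁸)]^(1/4) = (1.10×10⁹)^(1/4) = 182 K.

T_eq ≈ 182 K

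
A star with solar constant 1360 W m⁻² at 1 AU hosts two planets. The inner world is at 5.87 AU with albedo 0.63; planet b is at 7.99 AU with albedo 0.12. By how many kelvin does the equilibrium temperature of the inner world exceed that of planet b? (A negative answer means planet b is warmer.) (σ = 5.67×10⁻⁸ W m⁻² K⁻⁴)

T_eq = [S₀(1−A)/(4σd²)]^(1/4), so T ∝ (1−A)^(1/4) / √d.
T₁ = [1360×0.37/(4×5.67×10⁻⁸×5.87²)]^(1/4) = 89.58 K.
T₂ = [1360×0.88/(4×5.67×10⁻⁸×7.99²)]^(1/4) = 95.35 K.

ΔT ≈ -5.8 K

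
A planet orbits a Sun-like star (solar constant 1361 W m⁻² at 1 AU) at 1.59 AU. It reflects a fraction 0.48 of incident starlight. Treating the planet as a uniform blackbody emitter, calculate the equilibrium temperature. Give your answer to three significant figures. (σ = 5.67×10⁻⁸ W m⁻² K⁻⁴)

Flux at 1.59 AU: S = 1361/1.59² = 538 W m⁻².
Energy balance: absorbed = emitted ⇒ πR²·S(1−A) = 4πR²·σT_eq⁴, so T_eq⁴ = S(1−A)/(4σ).
T_eq = [538 × 0.52 / (4 × 5.67×10⁻⁸)]^(1/4) = (1.23×10⁹)^(1/4) = 187 K.

T_eq ≈ 187 K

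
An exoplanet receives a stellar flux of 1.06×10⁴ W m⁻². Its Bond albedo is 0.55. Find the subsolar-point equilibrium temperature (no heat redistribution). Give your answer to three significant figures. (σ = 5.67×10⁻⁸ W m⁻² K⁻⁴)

At the subsolar point the surface absorbs S(1−A) and emits σT⁴ per unit area — no factor of 4, since only the local patch is in balance.
T = [1.06×10⁴ × 0.45 / 5.67×10⁻⁸]^(1/4) = (8.41×10¹⁰)^(1/4) = 539 K.

T_ss ≈ 539 K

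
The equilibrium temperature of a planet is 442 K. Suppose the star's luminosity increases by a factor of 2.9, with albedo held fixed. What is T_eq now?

T_eq ≈ 577 K

T_eq ∝ L^(1/4) · d^(−1/2).
T′ = 442 × 2.9^(1/4) = 577 K.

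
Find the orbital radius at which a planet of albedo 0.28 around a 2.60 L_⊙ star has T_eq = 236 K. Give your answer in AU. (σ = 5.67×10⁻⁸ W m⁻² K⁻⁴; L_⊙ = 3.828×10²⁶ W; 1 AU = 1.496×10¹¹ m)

L = 2.60 × 3.828×10²⁶ = 9.95×10²⁶ W.
From T_eq⁴ = L(1−A)/(16πσd²): d = √[L(1−A)/(16πσT_eq⁴)].
d = √[9.95×10²⁶ × 0.72 / (16π × 5.67×10⁻⁸ × (236)⁴)] = 2.85×10¹¹ m = 1.90 AU.

d ≈ 1.90 AU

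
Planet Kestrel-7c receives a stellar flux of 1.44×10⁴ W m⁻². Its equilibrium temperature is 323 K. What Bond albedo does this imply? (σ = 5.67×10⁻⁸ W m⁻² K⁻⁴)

A ≈ 0.83

From T_eq⁴ = S(1−A)/(4σ): 1−A = 4σT_eq⁴/S.
1−A = 4 × 5.67×10⁻⁸ × (323)⁴ / 1.44×10⁴ = 0.171.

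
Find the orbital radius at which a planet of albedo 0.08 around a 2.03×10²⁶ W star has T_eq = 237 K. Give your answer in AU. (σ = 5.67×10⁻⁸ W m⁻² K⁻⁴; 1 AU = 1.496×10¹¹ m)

From T_eq⁴ = L(1−A)/(16πσd²): d = √[L(1−A)/(16πσT_eq⁴)].
d = √[2.03×10²⁶ × 0.92 / (16π × 5.67×10⁻⁸ × (237)⁴)] = 1.44×10¹¹ m = 0.963 AU.

d ≈ 0.963 AU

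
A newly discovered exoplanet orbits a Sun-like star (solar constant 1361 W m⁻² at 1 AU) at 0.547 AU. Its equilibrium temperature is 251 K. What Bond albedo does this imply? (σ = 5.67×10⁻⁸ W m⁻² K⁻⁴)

A ≈ 0.80

Flux at 0.547 AU: S = 1361/0.547² = 4550 W m⁻².
From T_eq⁴ = S(1−A)/(4σ): 1−A = 4σT_eq⁴/S.
1−A = 4 × 5.67×10⁻⁸ × (251)⁴ / 4550 = 0.198.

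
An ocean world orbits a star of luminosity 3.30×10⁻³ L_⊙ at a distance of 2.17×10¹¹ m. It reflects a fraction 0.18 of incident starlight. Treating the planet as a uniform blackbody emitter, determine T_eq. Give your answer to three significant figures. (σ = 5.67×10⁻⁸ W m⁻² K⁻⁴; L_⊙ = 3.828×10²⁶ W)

L = 3.30×10⁻³ × 3.828×10²⁶ = 1.26×10²⁴ W.
Flux: S = L/(4πd²) = 1.26×10²⁴/(4π×(2.17×10¹¹)²) = 2.13 W m⁻².
Energy balance: absorbed = emitted ⇒ πR²·S(1−A) = 4πR²·σT_eq⁴, so T_eq⁴ = S(1−A)/(4σ).
T_eq = [2.13 × 0.82 / (4 × 5.67×10⁻⁸)]^(1/4) = (7.72×10⁶)^(1/4) = 52.7 K.

T_eq ≈ 52.7 K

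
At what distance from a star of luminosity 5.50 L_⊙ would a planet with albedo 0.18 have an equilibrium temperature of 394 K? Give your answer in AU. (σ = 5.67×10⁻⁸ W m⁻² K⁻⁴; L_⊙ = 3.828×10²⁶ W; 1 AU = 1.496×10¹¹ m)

L = 5.50 × 3.828×10²⁶ = 2.11×10²⁷ W.
From T_eq⁴ = L(1−A)/(16πσd²): d = √[L(1−A)/(16πσT_eq⁴)].
d = √[2.11×10²⁷ × 0.82 / (16π × 5.67×10⁻⁸ × (394)⁴)] = 1.59×10¹¹ m = 1.06 AU.

d ≈ 1.06 AU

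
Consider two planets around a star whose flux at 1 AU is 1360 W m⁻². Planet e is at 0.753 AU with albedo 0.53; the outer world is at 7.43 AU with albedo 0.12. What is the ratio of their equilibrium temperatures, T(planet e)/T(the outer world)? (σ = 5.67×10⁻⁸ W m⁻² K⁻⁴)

T₁/T₂ ≈ 2.685

T_eq = [S₀(1−A)/(4σd²)]^(1/4), so T ∝ (1−A)^(1/4) / √d.
T₁ = [1360×0.47/(4×5.67×10⁻⁸×0.753²)]^(1/4) = 265.52 K.
T₂ = [1360×0.88/(4×5.67×10⁻⁸×7.43²)]^(1/4) = 98.88 K.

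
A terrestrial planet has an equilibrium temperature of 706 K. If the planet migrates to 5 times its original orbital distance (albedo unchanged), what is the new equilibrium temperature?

T_eq ∝ L^(1/4) · d^(−1/2).
T′ = 706 / 5^(1/2) = 316 K.

T_eq ≈ 316 K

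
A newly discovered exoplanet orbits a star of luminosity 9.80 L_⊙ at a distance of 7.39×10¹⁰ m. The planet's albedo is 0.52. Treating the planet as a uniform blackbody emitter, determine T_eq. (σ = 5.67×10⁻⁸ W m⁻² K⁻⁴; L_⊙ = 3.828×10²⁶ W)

T_eq ≈ 583 K

L = 9.80 × 3.828×10²⁶ = 3.75×10²⁷ W.
Flux: S = L/(4πd²) = 3.75×10²⁷/(4π×(7.39×10¹⁰)²) = 5.47×10⁴ W m⁻².
Energy balance: absorbed = emitted ⇒ πR²·S(1−A) = 4πR²·σT_eq⁴, so T_eq⁴ = S(1−A)/(4σ).
T_eq = [5.47×10⁴ × 0.48 / (4 × 5.67×10⁻⁸)]^(1/4) = (1.16×10¹¹)^(1/4) = 583 K.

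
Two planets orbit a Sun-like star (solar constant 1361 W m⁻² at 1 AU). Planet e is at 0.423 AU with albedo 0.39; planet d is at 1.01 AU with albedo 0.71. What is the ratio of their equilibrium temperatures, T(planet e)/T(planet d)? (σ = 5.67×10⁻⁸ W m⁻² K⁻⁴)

T_eq = [S₀(1−A)/(4σd²)]^(1/4), so T ∝ (1−A)^(1/4) / √d.
T₁ = [1361×0.61/(4×5.67×10⁻⁸×0.423²)]^(1/4) = 378.20 K.
T₂ = [1361×0.29/(4×5.67×10⁻⁸×1.01²)]^(1/4) = 203.23 K.

T₁/T₂ ≈ 1.861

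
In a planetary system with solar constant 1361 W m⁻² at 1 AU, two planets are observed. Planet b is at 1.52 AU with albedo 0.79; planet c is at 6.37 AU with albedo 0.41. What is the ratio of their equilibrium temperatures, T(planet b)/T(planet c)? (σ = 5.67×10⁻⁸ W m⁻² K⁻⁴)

T₁/T₂ ≈ 1.581

T_eq = [S₀(1−A)/(4σd²)]^(1/4), so T ∝ (1−A)^(1/4) / √d.
T₁ = [1361×0.21/(4×5.67×10⁻⁸×1.52²)]^(1/4) = 152.82 K.
T₂ = [1361×0.59/(4×5.67×10⁻⁸×6.37²)]^(1/4) = 96.65 K.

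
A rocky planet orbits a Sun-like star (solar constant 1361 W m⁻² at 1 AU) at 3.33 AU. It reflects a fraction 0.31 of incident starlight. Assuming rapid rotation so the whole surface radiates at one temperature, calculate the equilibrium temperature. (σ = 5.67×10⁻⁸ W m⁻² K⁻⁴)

Flux at 3.33 AU: S = 1361/3.33² = 123 W m⁻².
Energy balance: absorbed = emitted ⇒ πR²·S(1−A) = 4πR²·σT_eq⁴, so T_eq⁴ = S(1−A)/(4σ).
T_eq = [123 × 0.69 / (4 × 5.67×10⁻⁸)]^(1/4) = (3.73×10⁸)^(1/4) = 139 K.

T_eq ≈ 139 K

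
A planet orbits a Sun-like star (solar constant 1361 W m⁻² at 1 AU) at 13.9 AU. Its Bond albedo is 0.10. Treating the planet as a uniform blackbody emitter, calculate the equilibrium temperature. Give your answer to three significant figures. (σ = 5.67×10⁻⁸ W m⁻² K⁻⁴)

T_eq ≈ 72.7 K

Flux at 13.9 AU: S = 1361/13.9² = 7.04 W m⁻².
Energy balance: absorbed = emitted ⇒ πR²·S(1−A) = 4πR²·σT_eq⁴, so T_eq⁴ = S(1−A)/(4σ).
T_eq = [7.04 × 0.90 / (4 × 5.67×10⁻⁸)]^(1/4) = (2.80×10⁷)^(1/4) = 72.7 K.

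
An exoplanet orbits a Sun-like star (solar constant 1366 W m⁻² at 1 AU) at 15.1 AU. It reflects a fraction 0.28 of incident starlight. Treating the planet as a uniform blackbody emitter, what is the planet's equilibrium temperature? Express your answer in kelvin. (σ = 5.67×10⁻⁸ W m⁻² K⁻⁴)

T_eq ≈ 66.0 K

Flux at 15.1 AU: S = 1366/15.1² = 5.99 W m⁻².
Energy balance: absorbed = emitted ⇒ πR²·S(1−A) = 4πR²·σT_eq⁴, so T_eq⁴ = S(1−A)/(4σ).
T_eq = [5.99 × 0.72 / (4 × 5.67×10⁻⁸)]^(1/4) = (1.90×10⁷)^(1/4) = 66.0 K.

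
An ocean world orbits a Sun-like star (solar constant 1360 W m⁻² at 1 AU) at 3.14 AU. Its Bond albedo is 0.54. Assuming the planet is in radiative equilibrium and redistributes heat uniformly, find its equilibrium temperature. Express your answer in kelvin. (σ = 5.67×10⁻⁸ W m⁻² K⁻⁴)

T_eq ≈ 129 K

Flux at 3.14 AU: S = 1360/3.14² = 138 W m⁻².
Energy balance: absorbed = emitted ⇒ πR²·S(1−A) = 4πR²·σT_eq⁴, so T_eq⁴ = S(1−A)/(4σ).
T_eq = [138 × 0.46 / (4 × 5.67×10⁻⁸)]^(1/4) = (2.80×10⁸)^(1/4) = 129 K.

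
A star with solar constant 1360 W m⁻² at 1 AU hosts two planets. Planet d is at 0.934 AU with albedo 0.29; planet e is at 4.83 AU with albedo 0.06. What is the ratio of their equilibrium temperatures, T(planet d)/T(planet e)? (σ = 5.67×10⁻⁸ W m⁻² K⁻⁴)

T_eq = [S₀(1−A)/(4σd²)]^(1/4), so T ∝ (1−A)^(1/4) / √d.
T₁ = [1360×0.71/(4×5.67×10⁻⁸×0.934²)]^(1/4) = 264.31 K.
T₂ = [1360×0.94/(4×5.67×10⁻⁸×4.83²)]^(1/4) = 124.68 K.

T₁/T₂ ≈ 2.120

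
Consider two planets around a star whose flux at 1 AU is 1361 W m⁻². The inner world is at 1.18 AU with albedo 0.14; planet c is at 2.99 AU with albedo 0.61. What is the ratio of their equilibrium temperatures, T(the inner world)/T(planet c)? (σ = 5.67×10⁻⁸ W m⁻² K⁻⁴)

T_eq = [S₀(1−A)/(4σd²)]^(1/4), so T ∝ (1−A)^(1/4) / √d.
T₁ = [1361×0.86/(4×5.67×10⁻⁸×1.18²)]^(1/4) = 246.74 K.
T₂ = [1361×0.39/(4×5.67×10⁻⁸×2.99²)]^(1/4) = 127.20 K.

T₁/T₂ ≈ 1.940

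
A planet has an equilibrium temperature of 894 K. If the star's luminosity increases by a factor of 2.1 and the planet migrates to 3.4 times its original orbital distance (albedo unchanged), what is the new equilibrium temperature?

T_eq ∝ L^(1/4) · d^(−1/2).
T′ = 894 × 2.1^(1/4) / 3.4^(1/2) = 584 K.

T_eq ≈ 584 K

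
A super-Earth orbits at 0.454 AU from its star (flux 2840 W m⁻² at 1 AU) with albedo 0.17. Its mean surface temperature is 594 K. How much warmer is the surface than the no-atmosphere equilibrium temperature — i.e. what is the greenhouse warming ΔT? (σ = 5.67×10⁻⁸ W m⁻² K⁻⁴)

S = 2840/0.454² = 1.378×10⁴ W m⁻².
T_eq = [S(1−A)/(4σ)]^(1/4) = [1.378×10⁴×0.83/(4×5.67×10⁻⁸)]^(1/4) = 473.9 K.
ΔT = T_surf − T_eq = 594 − 473.9.

ΔT ≈ 120.1 K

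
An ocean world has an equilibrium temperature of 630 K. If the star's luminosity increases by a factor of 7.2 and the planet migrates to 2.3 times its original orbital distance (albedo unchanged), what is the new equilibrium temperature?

T_eq ∝ L^(1/4) · d^(−1/2).
T′ = 630 × 7.2^(1/4) / 2.3^(1/2) = 680 K.

T_eq ≈ 680 K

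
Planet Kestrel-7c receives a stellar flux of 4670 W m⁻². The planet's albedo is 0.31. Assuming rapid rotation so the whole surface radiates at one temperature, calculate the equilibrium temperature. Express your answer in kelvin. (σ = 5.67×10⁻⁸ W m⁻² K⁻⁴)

Energy balance: absorbed = emitted ⇒ πR²·S(1−A) = 4πR²·σT_eq⁴, so T_eq⁴ = S(1−A)/(4σ).
T_eq = [4670 × 0.69 / (4 × 5.67×10⁻⁸)]^(1/4) = (1.42×10¹⁰)^(1/4) = 345 K.

T_eq ≈ 345 K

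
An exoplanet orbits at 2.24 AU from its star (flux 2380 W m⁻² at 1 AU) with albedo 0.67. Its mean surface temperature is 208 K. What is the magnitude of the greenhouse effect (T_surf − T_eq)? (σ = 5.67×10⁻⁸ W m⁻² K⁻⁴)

ΔT ≈ 45.9 K

S = 2380/2.24² = 474.3 W m⁻².
T_eq = [S(1−A)/(4σ)]^(1/4) = [474.3×0.33/(4×5.67×10⁻⁸)]^(1/4) = 162.1 K.
ΔT = T_surf − T_eq = 208 − 162.1.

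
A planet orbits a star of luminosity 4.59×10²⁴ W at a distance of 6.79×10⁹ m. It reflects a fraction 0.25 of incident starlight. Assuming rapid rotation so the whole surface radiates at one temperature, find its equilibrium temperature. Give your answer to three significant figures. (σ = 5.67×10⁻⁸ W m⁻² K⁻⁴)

T_eq ≈ 402 K

Flux: S = L/(4πd²) = 4.59×10²⁴/(4π×(6.79×10⁹)²) = 7920 W m⁻².
Energy balance: absorbed = emitted ⇒ πR²·S(1−A) = 4πR²·σT_eq⁴, so T_eq⁴ = S(1−A)/(4σ).
T_eq = [7920 × 0.75 / (4 × 5.67×10⁻⁸)]^(1/4) = (2.62×10¹⁰)^(1/4) = 402 K.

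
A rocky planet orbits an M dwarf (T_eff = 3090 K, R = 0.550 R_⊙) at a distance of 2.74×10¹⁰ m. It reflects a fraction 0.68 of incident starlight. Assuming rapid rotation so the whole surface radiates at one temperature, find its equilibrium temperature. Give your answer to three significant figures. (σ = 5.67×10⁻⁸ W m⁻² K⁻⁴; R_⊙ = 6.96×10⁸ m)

T_eq ≈ 194 K

R_⋆ = 0.550 × 6.96×10⁸ = 3.83×10⁸ m.
L = 4πR_⋆²σT_⋆⁴ = 4π(3.83×10⁸)² × 5.67×10⁻⁸ × (3090)⁴ = 9.52×10²⁴ W.
S = L/(4πd²) = 1010 W m⁻².
Energy balance: absorbed = emitted ⇒ πR²·S(1−A) = 4πR²·σT_eq⁴, so T_eq⁴ = S(1−A)/(4σ).
T_eq = [1010 × 0.32 / (4 × 5.67×10⁻⁸)]^(1/4) = (1.42×10⁹)^(1/4) = 194 K.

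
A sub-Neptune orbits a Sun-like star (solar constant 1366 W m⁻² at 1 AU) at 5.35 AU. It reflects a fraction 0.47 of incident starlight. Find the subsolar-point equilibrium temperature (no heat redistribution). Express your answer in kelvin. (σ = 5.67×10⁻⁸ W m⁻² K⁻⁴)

T_ss ≈ 145 K

Flux at 5.35 AU: S = 1366/5.35² = 47.7 W m⁻².
At the subsolar point the surface absorbs S(1−A) and emits σT⁴ per unit area — no factor of 4, since only the local patch is in balance.
T = [47.7 × 0.53 / 5.67×10⁻⁸]^(1/4) = (4.46×10⁸)^(1/4) = 145 K.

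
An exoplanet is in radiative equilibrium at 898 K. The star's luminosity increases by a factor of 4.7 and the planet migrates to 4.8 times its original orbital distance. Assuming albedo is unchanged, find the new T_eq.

T_eq ∝ L^(1/4) · d^(−1/2).
T′ = 898 × 4.7^(1/4) / 4.8^(1/2) = 604 K.

T_eq ≈ 604 K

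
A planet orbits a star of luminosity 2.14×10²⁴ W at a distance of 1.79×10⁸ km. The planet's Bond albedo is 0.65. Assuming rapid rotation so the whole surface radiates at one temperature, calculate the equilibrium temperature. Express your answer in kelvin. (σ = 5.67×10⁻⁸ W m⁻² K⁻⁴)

T_eq ≈ 53.5 K

d = 1.79×10⁸ km = 1.79×10¹¹ m.
Flux: S = L/(4πd²) = 2.14×10²⁴/(4π×(1.79×10¹¹)²) = 5.31 W m⁻².
Energy balance: absorbed = emitted ⇒ πR²·S(1−A) = 4πR²·σT_eq⁴, so T_eq⁴ = S(1−A)/(4σ).
T_eq = [5.31 × 0.35 / (4 × 5.67×10⁻⁸)]^(1/4) = (8.20×10⁶)^(1/4) = 53.5 K.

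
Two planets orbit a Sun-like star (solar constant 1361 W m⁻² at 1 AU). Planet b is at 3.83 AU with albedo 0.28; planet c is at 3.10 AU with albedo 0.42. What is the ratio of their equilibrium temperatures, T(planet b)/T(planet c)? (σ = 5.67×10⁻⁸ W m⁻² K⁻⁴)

T₁/T₂ ≈ 0.950

T_eq = [S₀(1−A)/(4σd²)]^(1/4), so T ∝ (1−A)^(1/4) / √d.
T₁ = [1361×0.72/(4×5.67×10⁻⁸×3.83²)]^(1/4) = 131.00 K.
T₂ = [1361×0.58/(4×5.67×10⁻⁸×3.10²)]^(1/4) = 137.95 K.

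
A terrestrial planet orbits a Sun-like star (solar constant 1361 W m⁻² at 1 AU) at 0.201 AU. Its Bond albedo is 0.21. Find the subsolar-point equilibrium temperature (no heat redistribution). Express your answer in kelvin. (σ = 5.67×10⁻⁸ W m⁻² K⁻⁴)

Flux at 0.201 AU: S = 1361/0.201² = 3.37×10⁴ W m⁻².
At the subsolar point the surface absorbs S(1−A) and emits σT⁴ per unit area — no factor of 4, since only the local patch is in balance.
T = [3.37×10⁴ × 0.79 / 5.67×10⁻⁸]^(1/4) = (4.69×10¹¹)^(1/4) = 828 K.

T_ss ≈ 828 K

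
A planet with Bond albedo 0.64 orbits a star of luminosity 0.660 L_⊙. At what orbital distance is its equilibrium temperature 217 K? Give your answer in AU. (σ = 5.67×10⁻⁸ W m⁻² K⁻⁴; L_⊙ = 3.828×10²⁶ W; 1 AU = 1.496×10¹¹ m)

d ≈ 0.802 AU

L = 0.660 × 3.828×10²⁶ = 2.53×10²⁶ W.
From T_eq⁴ = L(1−A)/(16πσd²): d = √[L(1−A)/(16πσT_eq⁴)].
d = √[2.53×10²⁶ × 0.36 / (16π × 5.67×10⁻⁸ × (217)⁴)] = 1.20×10¹¹ m = 0.802 AU.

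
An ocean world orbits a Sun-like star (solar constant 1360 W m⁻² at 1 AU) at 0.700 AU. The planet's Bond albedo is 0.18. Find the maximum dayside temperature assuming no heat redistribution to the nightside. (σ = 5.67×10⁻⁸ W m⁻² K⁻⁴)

T_ss ≈ 448 K

Flux at 0.700 AU: S = 1360/0.700² = 2780 W m⁻².
With no redistribution each surface element balances locally: S(1−A) = σT⁴.
T = [2780 × 0.82 / 5.67×10⁻⁸]^(1/4) = (4.01×10¹⁰)^(1/4) = 448 K.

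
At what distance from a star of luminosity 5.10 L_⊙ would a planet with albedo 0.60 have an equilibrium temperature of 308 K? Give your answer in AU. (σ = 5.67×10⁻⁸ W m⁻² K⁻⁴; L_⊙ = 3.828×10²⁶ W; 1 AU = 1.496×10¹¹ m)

L = 5.10 × 3.828×10²⁶ = 1.95×10²⁷ W.
From T_eq⁴ = L(1−A)/(16πσd²): d = √[L(1−A)/(16πσT_eq⁴)].
d = √[1.95×10²⁷ × 0.40 / (16π × 5.67×10⁻⁸ × (308)⁴)] = 1.74×10¹¹ m = 1.17 AU.

d ≈ 1.17 AU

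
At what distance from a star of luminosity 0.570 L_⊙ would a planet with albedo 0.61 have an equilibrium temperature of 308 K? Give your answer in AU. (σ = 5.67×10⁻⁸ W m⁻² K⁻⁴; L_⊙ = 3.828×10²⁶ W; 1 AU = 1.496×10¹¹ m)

L = 0.570 × 3.828×10²⁶ = 2.18×10²⁶ W.
From T_eq⁴ = L(1−A)/(16πσd²): d = √[L(1−A)/(16πσT_eq⁴)].
d = √[2.18×10²⁶ × 0.39 / (16π × 5.67×10⁻⁸ × (308)⁴)] = 5.76×10¹⁰ m = 0.385 AU.

d ≈ 0.385 AU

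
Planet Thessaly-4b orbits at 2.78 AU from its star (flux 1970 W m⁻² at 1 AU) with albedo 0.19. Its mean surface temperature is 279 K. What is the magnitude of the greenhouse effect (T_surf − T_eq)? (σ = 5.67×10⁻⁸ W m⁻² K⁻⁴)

S = 1970/2.78² = 254.9 W m⁻².
T_eq = [S(1−A)/(4σ)]^(1/4) = [254.9×0.81/(4×5.67×10⁻⁸)]^(1/4) = 173.7 K.
ΔT = T_surf − T_eq = 279 − 173.7.

ΔT ≈ 105.3 K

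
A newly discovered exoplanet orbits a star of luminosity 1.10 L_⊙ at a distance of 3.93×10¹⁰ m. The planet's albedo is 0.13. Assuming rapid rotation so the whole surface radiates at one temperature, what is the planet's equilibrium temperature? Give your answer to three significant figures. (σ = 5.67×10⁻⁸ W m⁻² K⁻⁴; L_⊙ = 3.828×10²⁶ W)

T_eq ≈ 537 K

L = 1.10 × 3.828×10²⁶ = 4.21×10²⁶ W.
Flux: S = L/(4πd²) = 4.21×10²⁶/(4π×(3.93×10¹⁰)²) = 2.17×10⁴ W m⁻².
Energy balance: absorbed = emitted ⇒ πR²·S(1−A) = 4πR²·σT_eq⁴, so T_eq⁴ = S(1−A)/(4σ).
T_eq = [2.17×10⁴ × 0.87 / (4 × 5.67×10⁻⁸)]^(1/4) = (8.32×10¹⁰)^(1/4) = 537 K.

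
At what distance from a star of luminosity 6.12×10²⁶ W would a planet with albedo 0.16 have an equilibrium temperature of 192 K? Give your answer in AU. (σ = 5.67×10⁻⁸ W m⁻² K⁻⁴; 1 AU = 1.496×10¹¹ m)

d ≈ 2.44 AU

From T_eq⁴ = L(1−A)/(16πσd²): d = √[L(1−A)/(16πσT_eq⁴)].
d = √[6.12×10²⁶ × 0.84 / (16π × 5.67×10⁻⁸ × (192)⁴)] = 3.64×10¹¹ m = 2.44 AU.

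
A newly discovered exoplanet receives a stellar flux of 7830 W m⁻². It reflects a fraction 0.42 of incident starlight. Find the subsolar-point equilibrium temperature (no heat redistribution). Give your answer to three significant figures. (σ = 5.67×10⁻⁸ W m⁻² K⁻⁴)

At the subsolar point the surface absorbs S(1−A) and emits σT⁴ per unit area — no factor of 4, since only the local patch is in balance.
T = [7830 × 0.58 / 5.67×10⁻⁸]^(1/4) = (8.01×10¹⁰)^(1/4) = 532 K.

T_ss ≈ 532 K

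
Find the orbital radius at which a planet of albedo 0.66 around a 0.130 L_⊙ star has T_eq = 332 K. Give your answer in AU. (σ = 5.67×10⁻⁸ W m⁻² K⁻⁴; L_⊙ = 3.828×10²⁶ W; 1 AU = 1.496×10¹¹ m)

L = 0.130 × 3.828×10²⁶ = 4.98×10²⁵ W.
From T_eq⁴ = L(1−A)/(16πσd²): d = √[L(1−A)/(16πσT_eq⁴)].
d = √[4.98×10²⁵ × 0.34 / (16π × 5.67×10⁻⁸ × (332)⁴)] = 2.21×10¹⁰ m = 0.148 AU.

d ≈ 0.148 AU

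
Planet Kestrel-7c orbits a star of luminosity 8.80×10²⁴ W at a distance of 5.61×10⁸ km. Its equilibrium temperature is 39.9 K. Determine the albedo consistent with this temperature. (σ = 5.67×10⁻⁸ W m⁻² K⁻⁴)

d = 5.61×10⁸ km = 5.61×10¹¹ m.
Flux: S = L/(4πd²) = 8.80×10²⁴/(4π×(5.61×10¹¹)²) = 2.23 W m⁻².
From T_eq⁴ = S(1−A)/(4σ): 1−A = 4σT_eq⁴/S.
1−A = 4 × 5.67×10⁻⁸ × (39.9)⁴ / 2.23 = 0.258.

A ≈ 0.74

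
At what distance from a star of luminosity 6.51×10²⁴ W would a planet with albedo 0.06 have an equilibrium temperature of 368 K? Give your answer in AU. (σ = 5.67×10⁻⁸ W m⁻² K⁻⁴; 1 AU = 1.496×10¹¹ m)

d ≈ 0.0723 AU

From T_eq⁴ = L(1−A)/(16πσd²): d = √[L(1−A)/(16πσT_eq⁴)].
d = √[6.51×10²⁴ × 0.94 / (16π × 5.67×10⁻⁸ × (368)⁴)] = 1.08×10¹⁰ m = 0.0723 AU.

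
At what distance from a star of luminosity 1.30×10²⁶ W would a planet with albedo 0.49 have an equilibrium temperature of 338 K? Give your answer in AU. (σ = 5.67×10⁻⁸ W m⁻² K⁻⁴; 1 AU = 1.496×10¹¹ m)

d ≈ 0.282 AU

From T_eq⁴ = L(1−A)/(16πσd²): d = √[L(1−A)/(16πσT_eq⁴)].
d = √[1.30×10²⁶ × 0.51 / (16π × 5.67×10⁻⁸ × (338)⁴)] = 4.22×10¹⁰ m = 0.282 AU.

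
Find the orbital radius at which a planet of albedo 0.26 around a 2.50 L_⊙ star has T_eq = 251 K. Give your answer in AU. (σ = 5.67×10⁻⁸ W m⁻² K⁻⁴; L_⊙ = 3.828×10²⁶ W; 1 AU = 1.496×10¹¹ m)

d ≈ 1.67 AU

L = 2.50 × 3.828×10²⁶ = 9.57×10²⁶ W.
From T_eq⁴ = L(1−A)/(16πσd²): d = √[L(1−A)/(16πσT_eq⁴)].
d = √[9.57×10²⁶ × 0.74 / (16π × 5.67×10⁻⁸ × (251)⁴)] = 2.50×10¹¹ m = 1.67 AU.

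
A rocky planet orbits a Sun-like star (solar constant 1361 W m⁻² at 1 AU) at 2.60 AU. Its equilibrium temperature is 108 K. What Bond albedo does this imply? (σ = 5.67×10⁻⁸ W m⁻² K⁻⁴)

Flux at 2.60 AU: S = 1361/2.60² = 201 W m⁻².
From T_eq⁴ = S(1−A)/(4σ): 1−A = 4σT_eq⁴/S.
1−A = 4 × 5.67×10⁻⁸ × (108)⁴ / 201 = 0.153.

A ≈ 0.85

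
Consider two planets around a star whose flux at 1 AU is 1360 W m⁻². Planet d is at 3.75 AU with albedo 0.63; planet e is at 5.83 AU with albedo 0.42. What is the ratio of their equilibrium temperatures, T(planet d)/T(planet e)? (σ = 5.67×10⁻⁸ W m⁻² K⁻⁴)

T₁/T₂ ≈ 1.114

T_eq = [S₀(1−A)/(4σd²)]^(1/4), so T ∝ (1−A)^(1/4) / √d.
T₁ = [1360×0.37/(4×5.67×10⁻⁸×3.75²)]^(1/4) = 112.08 K.
T₂ = [1360×0.58/(4×5.67×10⁻⁸×5.83²)]^(1/4) = 100.58 K.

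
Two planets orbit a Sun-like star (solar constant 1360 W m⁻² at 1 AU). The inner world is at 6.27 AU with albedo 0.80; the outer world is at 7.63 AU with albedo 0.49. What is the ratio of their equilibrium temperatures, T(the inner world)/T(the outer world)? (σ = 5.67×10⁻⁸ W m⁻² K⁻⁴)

T₁/T₂ ≈ 0.873

T_eq = [S₀(1−A)/(4σd²)]^(1/4), so T ∝ (1−A)^(1/4) / √d.
T₁ = [1360×0.20/(4×5.67×10⁻⁸×6.27²)]^(1/4) = 74.32 K.
T₂ = [1360×0.51/(4×5.67×10⁻⁸×7.63²)]^(1/4) = 85.13 K.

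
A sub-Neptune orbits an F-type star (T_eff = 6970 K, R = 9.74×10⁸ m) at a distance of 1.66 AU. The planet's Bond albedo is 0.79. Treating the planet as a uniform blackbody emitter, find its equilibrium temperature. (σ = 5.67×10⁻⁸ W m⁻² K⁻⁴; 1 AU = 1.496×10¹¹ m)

d = 1.66 AU = 2.48×10¹¹ m.
L = 4πR_⋆²σT_⋆⁴ = 4π(9.74×10⁸)² × 5.67×10⁻⁸ × (6970)⁴ = 1.60×10²⁷ W.
S = L/(4πd²) = 2060 W m⁻².
Energy balance: absorbed = emitted ⇒ πR²·S(1−A) = 4πR²·σT_eq⁴, so T_eq⁴ = S(1−A)/(4σ).
T_eq = [2060 × 0.21 / (4 × 5.67×10⁻⁸)]^(1/4) = (1.91×10⁹)^(1/4) = 209 K.

T_eq ≈ 209 K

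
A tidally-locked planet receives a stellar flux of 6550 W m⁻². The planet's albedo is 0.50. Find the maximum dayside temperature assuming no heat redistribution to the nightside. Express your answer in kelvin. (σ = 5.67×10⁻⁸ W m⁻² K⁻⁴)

T_ss ≈ 490 K

With no redistribution each surface element balances locally: S(1−A) = σT⁴.
T = [6550 × 0.50 / 5.67×10⁻⁸]^(1/4) = (5.78×10¹⁰)^(1/4) = 490 K.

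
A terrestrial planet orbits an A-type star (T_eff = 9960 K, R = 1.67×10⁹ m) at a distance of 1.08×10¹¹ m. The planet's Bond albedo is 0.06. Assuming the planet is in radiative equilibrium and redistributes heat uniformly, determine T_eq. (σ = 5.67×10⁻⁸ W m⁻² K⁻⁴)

T_eq ≈ 862 K

L = 4πR_⋆²σT_⋆⁴ = 4π(1.67×10⁹)² × 5.67×10⁻⁸ × (9960)⁴ = 1.96×10²⁸ W.
S = L/(4πd²) = 1.33×10⁵ W m⁻².
Energy balance: absorbed = emitted ⇒ πR²·S(1−A) = 4πR²·σT_eq⁴, so T_eq⁴ = S(1−A)/(4σ).
T_eq = [1.33×10⁵ × 0.94 / (4 × 5.67×10⁻⁸)]^(1/4) = (5.53×10¹¹)^(1/4) = 862 K.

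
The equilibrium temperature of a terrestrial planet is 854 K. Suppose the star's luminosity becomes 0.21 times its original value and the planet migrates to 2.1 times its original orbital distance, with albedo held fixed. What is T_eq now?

T_eq ≈ 399 K

T_eq ∝ L^(1/4) · d^(−1/2).
T′ = 854 × 0.21^(1/4) / 2.1^(1/2) = 399 K.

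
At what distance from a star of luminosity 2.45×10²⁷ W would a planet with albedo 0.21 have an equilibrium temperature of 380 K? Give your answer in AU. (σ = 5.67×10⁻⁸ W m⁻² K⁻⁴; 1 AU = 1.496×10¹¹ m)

From T_eq⁴ = L(1−A)/(16πσd²): d = √[L(1−A)/(16πσT_eq⁴)].
d = √[2.45×10²⁷ × 0.79 / (16π × 5.67×10⁻⁸ × (380)⁴)] = 1.80×10¹¹ m = 1.21 AU.

d ≈ 1.21 AU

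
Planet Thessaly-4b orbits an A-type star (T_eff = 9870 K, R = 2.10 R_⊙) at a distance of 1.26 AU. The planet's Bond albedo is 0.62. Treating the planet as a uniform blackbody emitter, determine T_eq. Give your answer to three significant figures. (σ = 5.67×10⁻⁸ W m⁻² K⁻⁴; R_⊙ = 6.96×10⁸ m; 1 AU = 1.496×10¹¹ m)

R_⋆ = 2.10 × 6.96×10⁸ = 1.46×10⁹ m.
d = 1.26 AU = 1.88×10¹¹ m.
L = 4πR_⋆²σT_⋆⁴ = 4π(1.46×10⁹)² × 5.67×10⁻⁸ × (9870)⁴ = 1.44×10²⁸ W.
S = L/(4πd²) = 3.24×10⁴ W m⁻².
Energy balance: absorbed = emitted ⇒ πR²·S(1−A) = 4πR²·σT_eq⁴, so T_eq⁴ = S(1−A)/(4σ).
T_eq = [3.24×10⁴ × 0.38 / (4 × 5.67×10⁻⁸)]^(1/4) = (5.42×10¹⁰)^(1/4) = 483 K.

T_eq ≈ 483 K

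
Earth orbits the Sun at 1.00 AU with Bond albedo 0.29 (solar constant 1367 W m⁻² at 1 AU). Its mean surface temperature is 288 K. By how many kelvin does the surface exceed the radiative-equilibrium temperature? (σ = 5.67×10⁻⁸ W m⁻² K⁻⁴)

S = 1367/1.00² = 1367 W m⁻².
T_eq = [S(1−A)/(4σ)]^(1/4) = [1367×0.71/(4×5.67×10⁻⁸)]^(1/4) = 255.8 K.
ΔT = T_surf − T_eq = 288 − 255.8.

ΔT ≈ 32.2 K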